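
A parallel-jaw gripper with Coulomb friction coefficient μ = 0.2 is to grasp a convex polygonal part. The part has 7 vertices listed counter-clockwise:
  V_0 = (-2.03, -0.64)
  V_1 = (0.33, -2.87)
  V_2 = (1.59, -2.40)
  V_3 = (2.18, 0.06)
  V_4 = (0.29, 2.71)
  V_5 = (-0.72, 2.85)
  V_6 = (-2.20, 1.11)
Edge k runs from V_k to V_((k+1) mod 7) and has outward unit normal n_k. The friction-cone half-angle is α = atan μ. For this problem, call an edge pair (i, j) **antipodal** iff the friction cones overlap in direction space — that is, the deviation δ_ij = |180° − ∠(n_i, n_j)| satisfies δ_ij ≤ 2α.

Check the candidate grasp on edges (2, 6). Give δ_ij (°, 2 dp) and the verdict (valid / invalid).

δ = 19.04°, valid

α = atan 0.2 = 11.31°;  2α = 22.62°
edge 2: e_2 = (+0.59, +2.46);  n_2 = (+0.9724, -0.2332)
edge 6: e_6 = (+0.17, -1.75);  n_6 = (-0.9953, -0.0967)
∠(n_2, n_6) = 160.96°
δ = |180° − 160.96°| = 19.04°
19.04° ≤ 2α = 22.62°  →  valid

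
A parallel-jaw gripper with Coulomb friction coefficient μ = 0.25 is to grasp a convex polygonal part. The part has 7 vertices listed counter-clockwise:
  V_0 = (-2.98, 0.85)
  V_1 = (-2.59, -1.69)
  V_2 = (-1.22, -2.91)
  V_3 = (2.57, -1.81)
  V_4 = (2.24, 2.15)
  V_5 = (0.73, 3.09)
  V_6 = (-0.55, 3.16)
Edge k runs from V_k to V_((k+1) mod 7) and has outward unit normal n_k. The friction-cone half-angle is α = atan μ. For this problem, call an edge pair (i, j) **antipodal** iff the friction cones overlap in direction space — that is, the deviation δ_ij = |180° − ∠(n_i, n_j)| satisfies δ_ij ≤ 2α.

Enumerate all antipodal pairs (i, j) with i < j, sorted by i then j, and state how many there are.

α = atan 0.25 = 14.04°;  2α = 28.07°
n_0 = (-0.9884, -0.1518)
n_1 = (-0.6650, -0.7468)
n_2 = (+0.2787, -0.9604)
n_3 = (+0.9965, +0.0830)
n_4 = (+0.5285, +0.8489)
n_5 = (+0.0546, +0.9985)
n_6 = (-0.6890, +0.7248)
  (0,1): δ = 140.41°  ·
  (0,2): δ = 82.54°  ·
  (0,3): δ = 3.97°  ✓
  (0,4): δ = 49.37°  ·
  (0,5): δ = 78.14°  ·
  (0,6): δ = 124.82°  ·
  (1,2): δ = 122.13°  ·
  (1,3): δ = 43.55°  ·
  (1,4): δ = 9.78°  ✓
  (1,5): δ = 38.56°  ·
  (1,6): δ = 85.24°  ·
  (2,3): δ = 101.42°  ·
  (2,4): δ = 48.09°  ·
  (2,5): δ = 19.31°  ✓
  (2,6): δ = 27.37°  ✓
  (3,4): δ = 126.67°  ·
  (3,5): δ = 97.89°  ·
  (3,6): δ = 51.21°  ·
  (4,5): δ = 151.23°  ·
  (4,6): δ = 104.55°  ·
  (5,6): δ = 133.32°  ·
antipodal pairs: 4

count = 4; pairs: (0,3), (1,4), (2,5), (2,6)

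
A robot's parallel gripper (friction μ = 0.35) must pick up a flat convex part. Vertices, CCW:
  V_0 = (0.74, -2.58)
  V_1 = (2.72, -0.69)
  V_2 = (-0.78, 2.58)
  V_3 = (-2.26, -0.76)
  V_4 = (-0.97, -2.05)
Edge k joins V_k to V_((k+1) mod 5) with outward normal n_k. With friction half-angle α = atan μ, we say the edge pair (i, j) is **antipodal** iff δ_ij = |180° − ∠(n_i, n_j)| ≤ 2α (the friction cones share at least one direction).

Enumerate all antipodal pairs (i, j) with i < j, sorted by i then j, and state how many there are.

α = atan 0.35 = 19.29°;  2α = 38.58°
n_0 = (+0.6905, -0.7234)
n_1 = (+0.6827, +0.7307)
n_2 = (-0.9143, +0.4051)
n_3 = (-0.7071, -0.7071)
n_4 = (-0.2960, -0.9552)
  (0,1): δ = 86.72°  ·
  (0,2): δ = 22.43°  ✓
  (0,3): δ = 91.33°  ·
  (0,4): δ = 119.11°  ·
  (1,2): δ = 70.84°  ·
  (1,3): δ = 1.95°  ✓
  (1,4): δ = 25.83°  ✓
  (2,3): δ = 111.10°  ·
  (2,4): δ = 83.32°  ·
  (3,4): δ = 152.22°  ·
antipodal pairs: 3

count = 3; pairs: (0,2), (1,3), (1,4)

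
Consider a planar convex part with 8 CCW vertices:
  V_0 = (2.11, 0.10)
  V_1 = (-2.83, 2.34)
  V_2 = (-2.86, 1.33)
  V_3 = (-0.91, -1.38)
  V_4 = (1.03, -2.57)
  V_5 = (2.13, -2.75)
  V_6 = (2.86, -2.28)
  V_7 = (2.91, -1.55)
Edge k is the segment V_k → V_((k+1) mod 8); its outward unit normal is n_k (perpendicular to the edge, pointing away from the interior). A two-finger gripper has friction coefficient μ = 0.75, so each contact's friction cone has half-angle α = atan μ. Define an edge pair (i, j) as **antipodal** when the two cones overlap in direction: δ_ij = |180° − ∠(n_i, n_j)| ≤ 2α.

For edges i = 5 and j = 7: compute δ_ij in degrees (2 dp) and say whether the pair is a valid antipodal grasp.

α = atan 0.75 = 36.87°;  2α = 73.74°
edge 5: e_5 = (+0.73, +0.47);  n_5 = (+0.5413, -0.8408)
edge 7: e_7 = (-0.80, +1.65);  n_7 = (+0.8998, +0.4363)
∠(n_5, n_7) = 83.09°
δ = |180° − 83.09°| = 96.91°
96.91° > 2α = 73.74°  →  invalid

δ = 96.91°, invalid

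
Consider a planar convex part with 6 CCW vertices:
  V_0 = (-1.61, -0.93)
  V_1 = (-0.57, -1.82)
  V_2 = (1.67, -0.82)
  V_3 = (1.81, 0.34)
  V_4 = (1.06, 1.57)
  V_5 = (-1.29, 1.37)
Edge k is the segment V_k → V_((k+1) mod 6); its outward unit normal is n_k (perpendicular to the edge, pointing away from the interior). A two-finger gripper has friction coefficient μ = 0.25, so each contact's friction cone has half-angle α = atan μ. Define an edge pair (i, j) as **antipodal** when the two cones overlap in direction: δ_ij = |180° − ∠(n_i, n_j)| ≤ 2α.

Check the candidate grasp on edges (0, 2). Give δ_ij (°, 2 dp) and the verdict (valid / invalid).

α = atan 0.25 = 14.04°;  2α = 28.07°
edge 0: e_0 = (+1.04, -0.89);  n_0 = (-0.6502, -0.7598)
edge 2: e_2 = (+0.14, +1.16);  n_2 = (+0.9928, -0.1198)
∠(n_0, n_2) = 123.67°
δ = |180° − 123.67°| = 56.33°
56.33° > 2α = 28.07°  →  invalid

δ = 56.33°, invalid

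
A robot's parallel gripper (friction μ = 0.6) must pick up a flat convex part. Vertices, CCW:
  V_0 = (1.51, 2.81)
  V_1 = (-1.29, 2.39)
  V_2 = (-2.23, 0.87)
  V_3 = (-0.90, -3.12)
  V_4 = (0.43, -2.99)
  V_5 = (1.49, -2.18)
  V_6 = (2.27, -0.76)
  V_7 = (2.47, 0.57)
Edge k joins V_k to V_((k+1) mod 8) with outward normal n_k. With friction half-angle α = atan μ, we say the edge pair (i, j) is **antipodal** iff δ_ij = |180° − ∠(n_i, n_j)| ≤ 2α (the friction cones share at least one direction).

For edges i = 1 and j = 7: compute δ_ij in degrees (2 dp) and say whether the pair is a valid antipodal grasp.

δ = 54.93°, valid

α = atan 0.6 = 30.96°;  2α = 61.93°
edge 1: e_1 = (-0.94, -1.52);  n_1 = (-0.8505, +0.5260)
edge 7: e_7 = (-0.96, +2.24);  n_7 = (+0.9191, +0.3939)
∠(n_1, n_7) = 125.07°
δ = |180° − 125.07°| = 54.93°
54.93° ≤ 2α = 61.93°  →  valid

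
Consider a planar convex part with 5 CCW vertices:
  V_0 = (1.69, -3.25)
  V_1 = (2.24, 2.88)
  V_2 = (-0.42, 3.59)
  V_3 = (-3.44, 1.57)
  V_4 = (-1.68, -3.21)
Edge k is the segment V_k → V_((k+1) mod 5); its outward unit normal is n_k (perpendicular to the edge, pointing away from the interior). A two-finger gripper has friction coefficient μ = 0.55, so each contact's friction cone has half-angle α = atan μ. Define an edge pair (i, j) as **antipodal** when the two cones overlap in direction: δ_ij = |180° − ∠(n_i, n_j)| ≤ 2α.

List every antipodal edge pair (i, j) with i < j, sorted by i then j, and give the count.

α = atan 0.55 = 28.81°;  2α = 57.62°
n_0 = (+0.9960, -0.0894)
n_1 = (+0.2579, +0.9662)
n_2 = (-0.5560, +0.8312)
n_3 = (-0.9384, -0.3455)
n_4 = (-0.0119, -0.9999)
  (0,1): δ = 99.82°  ·
  (0,2): δ = 51.10°  ✓
  (0,3): δ = 25.34°  ✓
  (0,4): δ = 94.45°  ·
  (1,2): δ = 131.28°  ·
  (1,3): δ = 54.84°  ✓
  (1,4): δ = 14.26°  ✓
  (2,3): δ = 103.56°  ·
  (2,4): δ = 34.46°  ✓
  (3,4): δ = 110.89°  ·
antipodal pairs: 5

count = 5; pairs: (0,2), (0,3), (1,3), (1,4), (2,4)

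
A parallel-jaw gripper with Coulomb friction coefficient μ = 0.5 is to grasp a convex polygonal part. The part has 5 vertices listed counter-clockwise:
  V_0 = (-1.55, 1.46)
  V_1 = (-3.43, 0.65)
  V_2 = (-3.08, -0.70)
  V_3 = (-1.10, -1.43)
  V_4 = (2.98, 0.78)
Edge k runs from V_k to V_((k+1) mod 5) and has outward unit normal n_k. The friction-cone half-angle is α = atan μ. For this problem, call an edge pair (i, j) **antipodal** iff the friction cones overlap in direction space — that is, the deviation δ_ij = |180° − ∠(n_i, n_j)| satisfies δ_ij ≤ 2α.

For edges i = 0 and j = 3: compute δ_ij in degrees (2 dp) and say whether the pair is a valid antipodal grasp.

α = atan 0.5 = 26.57°;  2α = 53.13°
edge 0: e_0 = (-1.88, -0.81);  n_0 = (-0.3957, +0.9184)
edge 3: e_3 = (+4.08, +2.21);  n_3 = (+0.4763, -0.8793)
∠(n_0, n_3) = 174.87°
δ = |180° − 174.87°| = 5.13°
5.13° ≤ 2α = 53.13°  →  valid

δ = 5.13°, valid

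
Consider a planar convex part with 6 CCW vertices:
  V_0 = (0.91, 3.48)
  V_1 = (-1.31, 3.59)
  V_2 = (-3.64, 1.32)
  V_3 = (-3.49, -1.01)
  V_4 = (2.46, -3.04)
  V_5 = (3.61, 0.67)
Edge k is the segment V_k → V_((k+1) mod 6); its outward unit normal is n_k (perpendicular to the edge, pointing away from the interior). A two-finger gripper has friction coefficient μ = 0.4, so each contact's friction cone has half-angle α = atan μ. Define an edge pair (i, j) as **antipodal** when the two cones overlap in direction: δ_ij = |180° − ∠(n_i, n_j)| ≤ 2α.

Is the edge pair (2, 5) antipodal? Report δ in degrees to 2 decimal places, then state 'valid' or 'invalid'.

α = atan 0.4 = 21.80°;  2α = 43.60°
edge 2: e_2 = (+0.15, -2.33);  n_2 = (-0.9979, -0.0642)
edge 5: e_5 = (-2.70, +2.81);  n_5 = (+0.7211, +0.6929)
∠(n_2, n_5) = 139.83°
δ = |180° − 139.83°| = 40.17°
40.17° ≤ 2α = 43.60°  →  valid

δ = 40.17°, valid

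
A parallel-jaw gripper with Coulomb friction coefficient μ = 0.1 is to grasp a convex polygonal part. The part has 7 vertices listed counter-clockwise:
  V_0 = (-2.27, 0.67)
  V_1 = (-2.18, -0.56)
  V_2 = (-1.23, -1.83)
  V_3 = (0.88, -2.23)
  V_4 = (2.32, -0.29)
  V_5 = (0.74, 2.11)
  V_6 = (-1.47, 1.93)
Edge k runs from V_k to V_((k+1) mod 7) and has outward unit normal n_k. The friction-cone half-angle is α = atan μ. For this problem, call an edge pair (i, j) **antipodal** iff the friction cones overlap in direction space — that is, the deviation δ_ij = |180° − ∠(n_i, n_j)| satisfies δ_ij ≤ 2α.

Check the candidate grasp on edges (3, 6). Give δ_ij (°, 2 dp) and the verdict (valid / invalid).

α = atan 0.1 = 5.71°;  2α = 11.42°
edge 3: e_3 = (+1.44, +1.94);  n_3 = (+0.8030, -0.5960)
edge 6: e_6 = (-0.80, -1.26);  n_6 = (-0.8442, +0.5360)
∠(n_3, n_6) = 175.83°
δ = |180° − 175.83°| = 4.17°
4.17° ≤ 2α = 11.42°  →  valid

δ = 4.17°, valid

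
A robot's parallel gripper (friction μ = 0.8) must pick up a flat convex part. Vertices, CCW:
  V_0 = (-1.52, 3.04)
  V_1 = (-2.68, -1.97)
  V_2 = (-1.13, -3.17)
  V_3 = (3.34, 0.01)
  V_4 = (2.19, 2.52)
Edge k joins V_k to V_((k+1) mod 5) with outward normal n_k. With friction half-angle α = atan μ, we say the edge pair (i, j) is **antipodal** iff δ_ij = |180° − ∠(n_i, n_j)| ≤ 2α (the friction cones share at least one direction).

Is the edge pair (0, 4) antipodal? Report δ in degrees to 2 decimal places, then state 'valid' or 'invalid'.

α = atan 0.8 = 38.66°;  2α = 77.32°
edge 0: e_0 = (-1.16, -5.01);  n_0 = (-0.9742, +0.2256)
edge 4: e_4 = (-3.71, +0.52);  n_4 = (+0.1388, +0.9903)
∠(n_0, n_4) = 84.94°
δ = |180° − 84.94°| = 95.06°
95.06° > 2α = 77.32°  →  invalid

δ = 95.06°, invalid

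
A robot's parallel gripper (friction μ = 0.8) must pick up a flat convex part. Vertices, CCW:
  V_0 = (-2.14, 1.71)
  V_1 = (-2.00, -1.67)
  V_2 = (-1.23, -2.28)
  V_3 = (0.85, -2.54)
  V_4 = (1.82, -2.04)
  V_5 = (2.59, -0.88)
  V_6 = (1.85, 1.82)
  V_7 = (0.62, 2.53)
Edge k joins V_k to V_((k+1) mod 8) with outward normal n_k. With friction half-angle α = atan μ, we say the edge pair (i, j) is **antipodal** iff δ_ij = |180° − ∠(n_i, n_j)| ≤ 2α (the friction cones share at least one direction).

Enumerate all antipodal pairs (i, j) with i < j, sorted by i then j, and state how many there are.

α = atan 0.8 = 38.66°;  2α = 77.32°
n_0 = (-0.9991, -0.0414)
n_1 = (-0.6210, -0.7838)
n_2 = (-0.1240, -0.9923)
n_3 = (+0.4582, -0.8889)
n_4 = (+0.8332, -0.5530)
n_5 = (+0.9644, +0.2643)
n_6 = (+0.4999, +0.8661)
n_7 = (-0.2848, +0.9586)
  (0,1): δ = 130.76°  ·
  (0,2): δ = 99.50°  ·
  (0,3): δ = 65.10°  ✓
  (0,4): δ = 35.95°  ✓
  (0,5): δ = 12.96°  ✓
  (0,6): δ = 57.63°  ✓
  (0,7): δ = 104.17°  ·
  (1,2): δ = 148.74°  ·
  (1,3): δ = 114.34°  ·
  (1,4): δ = 85.19°  ·
  (1,5): δ = 36.29°  ✓
  (1,6): δ = 8.39°  ✓
  (1,7): δ = 54.93°  ✓
  (2,3): δ = 145.61°  ·
  (2,4): δ = 116.45°  ·
  (2,5): δ = 67.55°  ✓
  (2,6): δ = 22.87°  ✓
  (2,7): δ = 23.67°  ✓
  (3,4): δ = 150.85°  ·
  (3,5): δ = 101.94°  ·
  (3,6): δ = 57.26°  ✓
  (3,7): δ = 10.72°  ✓
  (4,5): δ = 131.10°  ·
  (4,6): δ = 86.42°  ·
  (4,7): δ = 39.88°  ✓
  (5,6): δ = 135.32°  ·
  (5,7): δ = 88.78°  ·
  (6,7): δ = 133.46°  ·
antipodal pairs: 13

count = 13; pairs: (0,3), (0,4), (0,5), (0,6), (1,5), (1,6), (1,7), (2,5), (2,6), (2,7), (3,6), (3,7), (4,7)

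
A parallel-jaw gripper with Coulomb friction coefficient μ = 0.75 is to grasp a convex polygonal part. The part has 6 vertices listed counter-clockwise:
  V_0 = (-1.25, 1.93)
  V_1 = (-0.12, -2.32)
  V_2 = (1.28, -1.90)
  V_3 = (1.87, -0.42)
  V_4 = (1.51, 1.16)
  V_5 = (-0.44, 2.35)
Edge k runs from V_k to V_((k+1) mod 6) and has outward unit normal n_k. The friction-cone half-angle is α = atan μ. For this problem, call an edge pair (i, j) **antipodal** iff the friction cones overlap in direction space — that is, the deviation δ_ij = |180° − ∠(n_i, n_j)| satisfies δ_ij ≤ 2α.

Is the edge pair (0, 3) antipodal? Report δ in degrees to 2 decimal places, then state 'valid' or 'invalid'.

δ = 2.05°, valid

α = atan 0.75 = 36.87°;  2α = 73.74°
edge 0: e_0 = (+1.13, -4.25);  n_0 = (-0.9664, -0.2570)
edge 3: e_3 = (-0.36, +1.58);  n_3 = (+0.9750, +0.2222)
∠(n_0, n_3) = 177.95°
δ = |180° − 177.95°| = 2.05°
2.05° ≤ 2α = 73.74°  →  valid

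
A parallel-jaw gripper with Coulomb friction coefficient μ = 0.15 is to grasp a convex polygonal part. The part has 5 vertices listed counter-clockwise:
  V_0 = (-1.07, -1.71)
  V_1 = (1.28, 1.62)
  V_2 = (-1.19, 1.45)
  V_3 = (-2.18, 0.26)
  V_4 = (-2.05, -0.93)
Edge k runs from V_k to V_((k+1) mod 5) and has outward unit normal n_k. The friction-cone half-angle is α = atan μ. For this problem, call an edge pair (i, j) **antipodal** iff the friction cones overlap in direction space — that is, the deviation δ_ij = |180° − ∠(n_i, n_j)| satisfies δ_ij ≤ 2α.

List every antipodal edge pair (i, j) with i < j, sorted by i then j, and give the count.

α = atan 0.15 = 8.53°;  2α = 17.06°
n_0 = (+0.8170, -0.5766)
n_1 = (-0.0687, +0.9976)
n_2 = (-0.7688, +0.6395)
n_3 = (-0.9941, -0.1086)
n_4 = (-0.6227, -0.7824)
  (0,1): δ = 50.85°  ·
  (0,2): δ = 4.55°  ✓
  (0,3): δ = 41.45°  ·
  (0,4): δ = 86.69°  ·
  (1,2): δ = 133.70°  ·
  (1,3): δ = 87.70°  ·
  (1,4): δ = 42.45°  ·
  (2,3): δ = 134.01°  ·
  (2,4): δ = 88.76°  ·
  (3,4): δ = 134.75°  ·
antipodal pairs: 1

count = 1; pairs: (0,2)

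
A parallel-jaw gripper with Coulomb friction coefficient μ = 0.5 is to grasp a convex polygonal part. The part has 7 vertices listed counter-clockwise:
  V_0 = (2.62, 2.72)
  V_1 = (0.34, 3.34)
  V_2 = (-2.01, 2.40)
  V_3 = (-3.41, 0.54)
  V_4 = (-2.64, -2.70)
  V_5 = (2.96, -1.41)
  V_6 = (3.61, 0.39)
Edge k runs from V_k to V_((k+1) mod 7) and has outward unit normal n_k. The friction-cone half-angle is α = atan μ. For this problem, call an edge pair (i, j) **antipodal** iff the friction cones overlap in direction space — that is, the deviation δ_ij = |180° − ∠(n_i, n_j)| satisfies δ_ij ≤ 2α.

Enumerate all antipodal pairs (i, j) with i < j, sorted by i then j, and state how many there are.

count = 7; pairs: (0,4), (1,4), (1,5), (2,4), (2,5), (3,5), (3,6)

α = atan 0.5 = 26.57°;  2α = 53.13°
n_0 = (+0.2624, +0.9650)
n_1 = (-0.3714, +0.9285)
n_2 = (-0.7990, +0.6014)
n_3 = (-0.9729, -0.2312)
n_4 = (+0.2245, -0.9745)
n_5 = (+0.9406, -0.3396)
n_6 = (+0.9204, +0.3911)
  (0,1): δ = 142.99°  ·
  (0,2): δ = 111.76°  ·
  (0,3): δ = 61.42°  ·
  (0,4): δ = 28.18°  ✓
  (0,5): δ = 85.36°  ·
  (0,6): δ = 128.23°  ·
  (1,2): δ = 148.77°  ·
  (1,3): δ = 98.43°  ·
  (1,4): δ = 8.83°  ✓
  (1,5): δ = 48.34°  ✓
  (1,6): δ = 91.22°  ·
  (2,3): δ = 129.66°  ·
  (2,4): δ = 40.06°  ✓
  (2,5): δ = 17.11°  ✓
  (2,6): δ = 59.99°  ·
  (3,4): δ = 90.40°  ·
  (3,5): δ = 33.22°  ✓
  (3,6): δ = 9.65°  ✓
  (4,5): δ = 122.83°  ·
  (4,6): δ = 79.95°  ·
  (5,6): δ = 137.12°  ·
antipodal pairs: 7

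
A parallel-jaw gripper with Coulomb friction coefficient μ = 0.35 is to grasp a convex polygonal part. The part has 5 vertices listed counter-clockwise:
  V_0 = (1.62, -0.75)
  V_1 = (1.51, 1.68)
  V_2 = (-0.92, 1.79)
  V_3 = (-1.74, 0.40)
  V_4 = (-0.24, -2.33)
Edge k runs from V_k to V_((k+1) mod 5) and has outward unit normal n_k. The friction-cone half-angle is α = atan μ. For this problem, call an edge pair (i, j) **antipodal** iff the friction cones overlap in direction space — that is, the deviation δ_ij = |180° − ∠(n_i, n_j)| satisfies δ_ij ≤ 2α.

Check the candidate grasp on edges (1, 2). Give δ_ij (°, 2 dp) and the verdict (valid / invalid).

α = atan 0.35 = 19.29°;  2α = 38.58°
edge 1: e_1 = (-2.43, +0.11);  n_1 = (+0.0452, +0.9990)
edge 2: e_2 = (-0.82, -1.39);  n_2 = (-0.8613, +0.5081)
∠(n_1, n_2) = 62.05°
δ = |180° − 62.05°| = 117.95°
117.95° > 2α = 38.58°  →  invalid

δ = 117.95°, invalid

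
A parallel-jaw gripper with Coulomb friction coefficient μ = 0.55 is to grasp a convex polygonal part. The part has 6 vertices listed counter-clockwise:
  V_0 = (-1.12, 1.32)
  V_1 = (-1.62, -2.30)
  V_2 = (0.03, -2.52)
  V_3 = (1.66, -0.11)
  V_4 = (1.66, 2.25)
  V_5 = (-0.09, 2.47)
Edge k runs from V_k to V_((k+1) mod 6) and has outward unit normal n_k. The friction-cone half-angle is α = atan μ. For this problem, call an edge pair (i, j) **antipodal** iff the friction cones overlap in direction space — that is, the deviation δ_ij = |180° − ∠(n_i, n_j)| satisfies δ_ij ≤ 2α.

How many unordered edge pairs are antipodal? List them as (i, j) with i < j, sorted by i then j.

α = atan 0.55 = 28.81°;  2α = 57.62°
n_0 = (-0.9906, +0.1368)
n_1 = (-0.1322, -0.9912)
n_2 = (+0.8283, -0.5602)
n_3 = (+1.0000, -0.0000)
n_4 = (+0.1247, +0.9922)
n_5 = (-0.7449, +0.6672)
  (0,1): δ = 89.73°  ·
  (0,2): δ = 26.21°  ✓
  (0,3): δ = 7.86°  ✓
  (0,4): δ = 90.70°  ·
  (0,5): δ = 146.01°  ·
  (1,2): δ = 116.48°  ·
  (1,3): δ = 82.41°  ·
  (1,4): δ = 0.43°  ✓
  (1,5): δ = 55.75°  ✓
  (2,3): δ = 145.93°  ·
  (2,4): δ = 63.09°  ·
  (2,5): δ = 7.78°  ✓
  (3,4): δ = 97.17°  ·
  (3,5): δ = 41.85°  ✓
  (4,5): δ = 124.68°  ·
antipodal pairs: 6

count = 6; pairs: (0,2), (0,3), (1,4), (1,5), (2,5), (3,5)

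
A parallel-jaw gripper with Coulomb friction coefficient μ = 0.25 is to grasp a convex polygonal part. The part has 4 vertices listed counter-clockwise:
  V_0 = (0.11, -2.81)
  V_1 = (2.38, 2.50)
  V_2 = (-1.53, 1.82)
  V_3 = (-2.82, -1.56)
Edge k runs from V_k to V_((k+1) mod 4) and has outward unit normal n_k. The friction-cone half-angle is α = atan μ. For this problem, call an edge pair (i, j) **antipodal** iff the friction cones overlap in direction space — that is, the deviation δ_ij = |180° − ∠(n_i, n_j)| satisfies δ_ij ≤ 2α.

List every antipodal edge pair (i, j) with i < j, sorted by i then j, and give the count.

count = 1; pairs: (0,2)

α = atan 0.25 = 14.04°;  2α = 28.07°
n_0 = (+0.9195, -0.3931)
n_1 = (-0.1713, +0.9852)
n_2 = (-0.9343, +0.3566)
n_3 = (-0.3924, -0.9198)
  (0,1): δ = 56.99°  ·
  (0,2): δ = 2.26°  ✓
  (0,3): δ = 90.04°  ·
  (1,2): δ = 120.76°  ·
  (1,3): δ = 32.97°  ·
  (2,3): δ = 92.21°  ·
antipodal pairs: 1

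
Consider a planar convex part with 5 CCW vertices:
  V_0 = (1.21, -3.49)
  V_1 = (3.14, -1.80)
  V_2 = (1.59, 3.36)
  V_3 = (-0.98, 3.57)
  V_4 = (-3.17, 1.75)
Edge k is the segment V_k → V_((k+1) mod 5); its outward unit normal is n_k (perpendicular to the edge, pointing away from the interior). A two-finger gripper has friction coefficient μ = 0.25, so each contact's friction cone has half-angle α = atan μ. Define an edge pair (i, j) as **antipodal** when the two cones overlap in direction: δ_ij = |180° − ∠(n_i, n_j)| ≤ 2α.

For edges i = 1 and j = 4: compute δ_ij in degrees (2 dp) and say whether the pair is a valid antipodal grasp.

δ = 23.17°, valid

α = atan 0.25 = 14.04°;  2α = 28.07°
edge 1: e_1 = (-1.55, +5.16);  n_1 = (+0.9577, +0.2877)
edge 4: e_4 = (+4.38, -5.24);  n_4 = (-0.7673, -0.6413)
∠(n_1, n_4) = 156.83°
δ = |180° − 156.83°| = 23.17°
23.17° ≤ 2α = 28.07°  →  valid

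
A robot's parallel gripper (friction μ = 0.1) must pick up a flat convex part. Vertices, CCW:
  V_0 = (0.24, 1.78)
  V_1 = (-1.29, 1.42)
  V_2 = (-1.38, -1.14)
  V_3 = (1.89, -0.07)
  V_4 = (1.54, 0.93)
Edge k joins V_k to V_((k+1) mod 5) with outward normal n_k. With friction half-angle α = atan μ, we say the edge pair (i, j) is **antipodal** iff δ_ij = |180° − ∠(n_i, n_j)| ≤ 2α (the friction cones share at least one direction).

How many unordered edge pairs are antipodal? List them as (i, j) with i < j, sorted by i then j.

count = 1; pairs: (0,2)

α = atan 0.1 = 5.71°;  2α = 11.42°
n_0 = (-0.2290, +0.9734)
n_1 = (-0.9994, +0.0351)
n_2 = (+0.3110, -0.9504)
n_3 = (+0.9439, +0.3304)
n_4 = (+0.5472, +0.8370)
  (0,1): δ = 105.25°  ·
  (0,2): δ = 4.88°  ✓
  (0,3): δ = 96.05°  ·
  (0,4): δ = 133.58°  ·
  (1,2): δ = 69.87°  ·
  (1,3): δ = 21.30°  ·
  (1,4): δ = 58.83°  ·
  (2,3): δ = 88.83°  ·
  (2,4): δ = 51.30°  ·
  (3,4): δ = 142.47°  ·
antipodal pairs: 1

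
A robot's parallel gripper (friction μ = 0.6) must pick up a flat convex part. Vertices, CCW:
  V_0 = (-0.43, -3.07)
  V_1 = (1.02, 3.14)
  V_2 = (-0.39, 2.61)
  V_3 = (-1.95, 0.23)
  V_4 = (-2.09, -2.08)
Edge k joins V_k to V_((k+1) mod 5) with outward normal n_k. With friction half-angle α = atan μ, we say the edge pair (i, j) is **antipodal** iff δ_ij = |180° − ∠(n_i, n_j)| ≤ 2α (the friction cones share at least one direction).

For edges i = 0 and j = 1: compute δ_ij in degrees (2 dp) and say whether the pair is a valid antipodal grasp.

δ = 56.26°, valid

α = atan 0.6 = 30.96°;  2α = 61.93°
edge 0: e_0 = (+1.45, +6.21);  n_0 = (+0.9738, -0.2274)
edge 1: e_1 = (-1.41, -0.53);  n_1 = (-0.3519, +0.9361)
∠(n_0, n_1) = 123.74°
δ = |180° − 123.74°| = 56.26°
56.26° ≤ 2α = 61.93°  →  valid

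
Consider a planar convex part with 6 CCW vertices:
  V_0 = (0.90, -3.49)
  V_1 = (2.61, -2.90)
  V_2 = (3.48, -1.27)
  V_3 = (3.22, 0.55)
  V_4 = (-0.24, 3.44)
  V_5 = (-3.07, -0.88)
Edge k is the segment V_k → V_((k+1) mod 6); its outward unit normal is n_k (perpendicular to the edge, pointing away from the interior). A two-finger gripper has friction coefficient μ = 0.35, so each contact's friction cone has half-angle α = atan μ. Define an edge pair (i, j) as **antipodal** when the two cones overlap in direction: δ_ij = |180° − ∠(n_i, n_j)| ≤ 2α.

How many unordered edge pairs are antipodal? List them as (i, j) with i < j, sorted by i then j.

count = 3; pairs: (0,4), (1,4), (3,5)

α = atan 0.35 = 19.29°;  2α = 38.58°
n_0 = (+0.3262, -0.9453)
n_1 = (+0.8822, -0.4709)
n_2 = (+0.9899, +0.1414)
n_3 = (+0.6411, +0.7675)
n_4 = (-0.8365, +0.5480)
n_5 = (-0.5493, -0.8356)
  (0,1): δ = 137.13°  ·
  (0,2): δ = 100.91°  ·
  (0,3): δ = 58.91°  ·
  (0,4): δ = 37.74°  ✓
  (0,5): δ = 127.64°  ·
  (1,2): δ = 143.78°  ·
  (1,3): δ = 101.78°  ·
  (1,4): δ = 5.14°  ✓
  (1,5): δ = 84.77°  ·
  (2,3): δ = 138.00°  ·
  (2,4): δ = 41.36°  ·
  (2,5): δ = 48.55°  ·
  (3,4): δ = 83.36°  ·
  (3,5): δ = 6.55°  ✓
  (4,5): δ = 90.09°  ·
antipodal pairs: 3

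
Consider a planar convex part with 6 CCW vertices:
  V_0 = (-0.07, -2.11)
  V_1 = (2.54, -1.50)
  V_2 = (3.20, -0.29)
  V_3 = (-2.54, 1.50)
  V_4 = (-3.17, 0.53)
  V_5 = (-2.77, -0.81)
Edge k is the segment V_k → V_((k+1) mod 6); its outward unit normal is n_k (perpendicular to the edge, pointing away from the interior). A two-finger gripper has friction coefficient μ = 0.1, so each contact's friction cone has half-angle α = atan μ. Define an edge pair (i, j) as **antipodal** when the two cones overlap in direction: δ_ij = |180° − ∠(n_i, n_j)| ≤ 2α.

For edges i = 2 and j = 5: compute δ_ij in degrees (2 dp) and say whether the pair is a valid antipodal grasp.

α = atan 0.1 = 5.71°;  2α = 11.42°
edge 2: e_2 = (-5.74, +1.79);  n_2 = (+0.2977, +0.9547)
edge 5: e_5 = (+2.70, -1.30);  n_5 = (-0.4338, -0.9010)
∠(n_2, n_5) = 171.61°
δ = |180° − 171.61°| = 8.39°
8.39° ≤ 2α = 11.42°  →  valid

δ = 8.39°, valid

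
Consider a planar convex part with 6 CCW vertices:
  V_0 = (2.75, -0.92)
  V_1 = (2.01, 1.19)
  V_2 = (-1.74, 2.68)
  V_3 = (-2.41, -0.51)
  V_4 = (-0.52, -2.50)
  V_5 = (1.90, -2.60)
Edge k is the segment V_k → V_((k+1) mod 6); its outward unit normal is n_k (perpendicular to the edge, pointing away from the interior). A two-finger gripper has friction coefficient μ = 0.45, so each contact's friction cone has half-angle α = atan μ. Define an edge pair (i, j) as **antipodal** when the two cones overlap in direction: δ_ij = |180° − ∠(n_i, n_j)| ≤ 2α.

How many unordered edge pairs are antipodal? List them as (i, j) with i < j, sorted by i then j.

count = 5; pairs: (0,2), (0,3), (1,3), (1,4), (2,5)

α = atan 0.45 = 24.23°;  2α = 48.46°
n_0 = (+0.9436, +0.3309)
n_1 = (+0.3693, +0.9293)
n_2 = (-0.9786, +0.2055)
n_3 = (-0.7251, -0.6887)
n_4 = (-0.0413, -0.9991)
n_5 = (+0.8923, -0.4515)
  (0,1): δ = 131.00°  ·
  (0,2): δ = 31.19°  ✓
  (0,3): δ = 24.20°  ✓
  (0,4): δ = 68.31°  ·
  (0,5): δ = 133.84°  ·
  (1,2): δ = 80.19°  ·
  (1,3): δ = 24.81°  ✓
  (1,4): δ = 19.30°  ✓
  (1,5): δ = 84.83°  ·
  (2,3): δ = 124.61°  ·
  (2,4): δ = 80.50°  ·
  (2,5): δ = 14.98°  ✓
  (3,4): δ = 135.89°  ·
  (3,5): δ = 70.36°  ·
  (4,5): δ = 114.47°  ·
antipodal pairs: 5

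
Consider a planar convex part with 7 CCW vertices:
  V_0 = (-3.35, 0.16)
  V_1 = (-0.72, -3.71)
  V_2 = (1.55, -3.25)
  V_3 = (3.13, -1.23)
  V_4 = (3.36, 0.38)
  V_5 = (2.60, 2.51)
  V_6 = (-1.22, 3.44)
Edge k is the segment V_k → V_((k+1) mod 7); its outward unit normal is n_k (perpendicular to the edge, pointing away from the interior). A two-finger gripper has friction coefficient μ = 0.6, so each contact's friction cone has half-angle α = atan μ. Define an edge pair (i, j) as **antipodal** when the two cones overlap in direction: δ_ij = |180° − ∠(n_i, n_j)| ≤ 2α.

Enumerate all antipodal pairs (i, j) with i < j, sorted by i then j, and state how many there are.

α = atan 0.6 = 30.96°;  2α = 61.93°
n_0 = (-0.8271, -0.5621)
n_1 = (+0.1986, -0.9801)
n_2 = (+0.7877, -0.6161)
n_3 = (+0.9899, -0.1414)
n_4 = (+0.9418, +0.3361)
n_5 = (+0.2365, +0.9716)
n_6 = (-0.8387, +0.5446)
  (0,1): δ = 112.74°  ·
  (0,2): δ = 72.23°  ·
  (0,3): δ = 42.33°  ✓
  (0,4): δ = 14.56°  ✓
  (0,5): δ = 42.12°  ✓
  (0,6): δ = 112.80°  ·
  (1,2): δ = 139.49°  ·
  (1,3): δ = 109.59°  ·
  (1,4): δ = 81.82°  ·
  (1,5): δ = 25.14°  ✓
  (1,6): δ = 45.55°  ✓
  (2,3): δ = 150.10°  ·
  (2,4): δ = 122.33°  ·
  (2,5): δ = 65.65°  ·
  (2,6): δ = 5.03°  ✓
  (3,4): δ = 152.23°  ·
  (3,5): δ = 95.55°  ·
  (3,6): δ = 24.87°  ✓
  (4,5): δ = 123.32°  ·
  (4,6): δ = 52.64°  ✓
  (5,6): δ = 109.32°  ·
antipodal pairs: 8

count = 8; pairs: (0,3), (0,4), (0,5), (1,5), (1,6), (2,6), (3,6), (4,6)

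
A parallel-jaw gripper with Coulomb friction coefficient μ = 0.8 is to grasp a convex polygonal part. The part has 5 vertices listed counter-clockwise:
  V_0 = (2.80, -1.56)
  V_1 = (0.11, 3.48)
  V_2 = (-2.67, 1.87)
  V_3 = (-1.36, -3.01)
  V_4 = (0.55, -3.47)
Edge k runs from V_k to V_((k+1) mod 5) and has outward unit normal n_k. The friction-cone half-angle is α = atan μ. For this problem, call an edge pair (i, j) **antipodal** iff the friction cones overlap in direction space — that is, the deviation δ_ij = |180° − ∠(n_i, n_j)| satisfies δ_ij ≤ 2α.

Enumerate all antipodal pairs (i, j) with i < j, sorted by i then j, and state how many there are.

α = atan 0.8 = 38.66°;  2α = 77.32°
n_0 = (+0.8822, +0.4709)
n_1 = (-0.5012, +0.8654)
n_2 = (-0.9658, -0.2593)
n_3 = (-0.2341, -0.9722)
n_4 = (+0.6472, -0.7624)
  (0,1): δ = 88.01°  ·
  (0,2): δ = 13.06°  ✓
  (0,3): δ = 48.37°  ✓
  (0,4): δ = 102.24°  ·
  (1,2): δ = 105.05°  ·
  (1,3): δ = 43.62°  ✓
  (1,4): δ = 10.25°  ✓
  (2,3): δ = 118.57°  ·
  (2,4): δ = 64.70°  ✓
  (3,4): δ = 126.13°  ·
antipodal pairs: 5

count = 5; pairs: (0,2), (0,3), (1,3), (1,4), (2,4)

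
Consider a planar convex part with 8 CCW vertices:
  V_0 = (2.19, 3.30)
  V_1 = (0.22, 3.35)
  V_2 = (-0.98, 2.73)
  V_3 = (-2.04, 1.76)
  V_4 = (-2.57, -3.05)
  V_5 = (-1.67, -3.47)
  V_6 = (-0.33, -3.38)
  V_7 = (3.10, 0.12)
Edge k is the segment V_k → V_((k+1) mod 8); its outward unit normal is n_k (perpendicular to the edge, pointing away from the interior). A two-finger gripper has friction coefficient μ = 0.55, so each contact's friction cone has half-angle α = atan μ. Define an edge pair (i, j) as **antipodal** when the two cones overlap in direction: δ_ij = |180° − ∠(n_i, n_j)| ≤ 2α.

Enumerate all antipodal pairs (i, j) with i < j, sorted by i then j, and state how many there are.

count = 11; pairs: (0,4), (0,5), (0,6), (1,4), (1,5), (1,6), (2,5), (2,6), (3,6), (3,7), (4,7)

α = atan 0.55 = 28.81°;  2α = 57.62°
n_0 = (+0.0254, +0.9997)
n_1 = (-0.4590, +0.8884)
n_2 = (-0.6751, +0.7377)
n_3 = (-0.9940, +0.1095)
n_4 = (-0.4229, -0.9062)
n_5 = (+0.0670, -0.9978)
n_6 = (+0.7142, -0.6999)
n_7 = (+0.9614, +0.2751)
  (0,1): δ = 151.22°  ·
  (0,2): δ = 136.08°  ·
  (0,3): δ = 94.83°  ·
  (0,4): δ = 23.56°  ✓
  (0,5): δ = 5.30°  ✓
  (0,6): δ = 47.03°  ✓
  (0,7): δ = 107.42°  ·
  (1,2): δ = 164.86°  ·
  (1,3): δ = 123.61°  ·
  (1,4): δ = 52.34°  ✓
  (1,5): δ = 23.48°  ✓
  (1,6): δ = 18.25°  ✓
  (1,7): δ = 78.65°  ·
  (2,3): δ = 138.75°  ·
  (2,4): δ = 67.48°  ·
  (2,5): δ = 38.62°  ✓
  (2,6): δ = 3.12°  ✓
  (2,7): δ = 63.51°  ·
  (3,4): δ = 108.73°  ·
  (3,5): δ = 79.87°  ·
  (3,6): δ = 38.13°  ✓
  (3,7): δ = 22.26°  ✓
  (4,5): δ = 151.14°  ·
  (4,6): δ = 109.40°  ·
  (4,7): δ = 49.01°  ✓
  (5,6): δ = 138.26°  ·
  (5,7): δ = 77.87°  ·
  (6,7): δ = 119.61°  ·
antipodal pairs: 11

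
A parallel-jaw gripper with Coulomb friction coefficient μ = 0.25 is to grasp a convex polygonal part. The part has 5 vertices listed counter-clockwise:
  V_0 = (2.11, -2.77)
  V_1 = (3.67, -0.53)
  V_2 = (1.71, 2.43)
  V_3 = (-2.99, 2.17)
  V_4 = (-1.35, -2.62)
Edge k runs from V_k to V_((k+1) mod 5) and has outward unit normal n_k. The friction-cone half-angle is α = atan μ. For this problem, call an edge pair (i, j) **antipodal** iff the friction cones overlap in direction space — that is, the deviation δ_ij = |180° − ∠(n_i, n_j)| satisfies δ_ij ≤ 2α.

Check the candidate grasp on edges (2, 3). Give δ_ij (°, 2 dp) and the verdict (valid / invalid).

δ = 74.27°, invalid

α = atan 0.25 = 14.04°;  2α = 28.07°
edge 2: e_2 = (-4.70, -0.26);  n_2 = (-0.0552, +0.9985)
edge 3: e_3 = (+1.64, -4.79);  n_3 = (-0.9461, -0.3239)
∠(n_2, n_3) = 105.73°
δ = |180° − 105.73°| = 74.27°
74.27° > 2α = 28.07°  →  invalid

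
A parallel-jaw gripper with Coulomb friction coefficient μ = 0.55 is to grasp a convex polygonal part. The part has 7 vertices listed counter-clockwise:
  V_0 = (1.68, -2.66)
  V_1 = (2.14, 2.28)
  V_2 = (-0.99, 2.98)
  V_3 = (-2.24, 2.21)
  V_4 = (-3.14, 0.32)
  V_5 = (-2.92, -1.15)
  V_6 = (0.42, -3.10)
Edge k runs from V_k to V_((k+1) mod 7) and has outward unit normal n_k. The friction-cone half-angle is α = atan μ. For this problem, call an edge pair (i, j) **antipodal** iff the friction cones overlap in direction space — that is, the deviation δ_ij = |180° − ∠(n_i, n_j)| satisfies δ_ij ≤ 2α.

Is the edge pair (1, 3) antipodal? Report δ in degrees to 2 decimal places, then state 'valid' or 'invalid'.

α = atan 0.55 = 28.81°;  2α = 57.62°
edge 1: e_1 = (-3.13, +0.70);  n_1 = (+0.2183, +0.9759)
edge 3: e_3 = (-0.90, -1.89);  n_3 = (-0.9029, +0.4299)
∠(n_1, n_3) = 77.14°
δ = |180° − 77.14°| = 102.86°
102.86° > 2α = 57.62°  →  invalid

δ = 102.86°, invalid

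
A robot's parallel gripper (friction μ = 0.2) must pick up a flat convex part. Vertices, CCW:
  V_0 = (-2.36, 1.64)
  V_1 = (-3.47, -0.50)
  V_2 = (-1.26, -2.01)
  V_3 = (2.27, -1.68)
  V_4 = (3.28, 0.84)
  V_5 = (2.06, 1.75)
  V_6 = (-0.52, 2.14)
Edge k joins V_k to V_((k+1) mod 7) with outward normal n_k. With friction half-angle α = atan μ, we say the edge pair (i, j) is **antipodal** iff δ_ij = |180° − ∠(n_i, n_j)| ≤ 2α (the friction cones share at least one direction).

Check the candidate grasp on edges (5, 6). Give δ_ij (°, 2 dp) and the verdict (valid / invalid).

δ = 156.20°, invalid

α = atan 0.2 = 11.31°;  2α = 22.62°
edge 5: e_5 = (-2.58, +0.39);  n_5 = (+0.1495, +0.9888)
edge 6: e_6 = (-1.84, -0.50);  n_6 = (-0.2622, +0.9650)
∠(n_5, n_6) = 23.80°
δ = |180° − 23.80°| = 156.20°
156.20° > 2α = 22.62°  →  invalid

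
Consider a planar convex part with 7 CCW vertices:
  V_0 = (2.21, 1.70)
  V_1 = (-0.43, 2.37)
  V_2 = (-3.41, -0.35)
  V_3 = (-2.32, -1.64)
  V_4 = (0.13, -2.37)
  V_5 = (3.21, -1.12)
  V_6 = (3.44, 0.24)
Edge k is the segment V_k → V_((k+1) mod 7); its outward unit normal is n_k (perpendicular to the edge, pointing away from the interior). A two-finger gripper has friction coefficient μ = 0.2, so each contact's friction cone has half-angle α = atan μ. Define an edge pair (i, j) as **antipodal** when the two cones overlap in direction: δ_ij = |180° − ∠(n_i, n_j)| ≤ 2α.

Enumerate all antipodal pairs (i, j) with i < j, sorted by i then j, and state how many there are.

count = 3; pairs: (0,3), (1,4), (2,6)

α = atan 0.2 = 11.31°;  2α = 22.62°
n_0 = (+0.2460, +0.9693)
n_1 = (-0.6742, +0.7386)
n_2 = (-0.7638, -0.6454)
n_3 = (-0.2856, -0.9584)
n_4 = (+0.3761, -0.9266)
n_5 = (+0.9860, -0.1667)
n_6 = (+0.7648, +0.6443)
  (0,1): δ = 123.37°  ·
  (0,2): δ = 35.56°  ·
  (0,3): δ = 2.35°  ✓
  (0,4): δ = 36.33°  ·
  (0,5): δ = 94.64°  ·
  (0,6): δ = 144.35°  ·
  (1,2): δ = 92.19°  ·
  (1,3): δ = 58.98°  ·
  (1,4): δ = 20.30°  ✓
  (1,5): δ = 38.01°  ·
  (1,6): δ = 87.72°  ·
  (2,3): δ = 146.79°  ·
  (2,4): δ = 108.11°  ·
  (2,5): δ = 49.80°  ·
  (2,6): δ = 0.08°  ✓
  (3,4): δ = 141.32°  ·
  (3,5): δ = 83.01°  ·
  (3,6): δ = 33.30°  ·
  (4,5): δ = 121.69°  ·
  (4,6): δ = 71.98°  ·
  (5,6): δ = 130.29°  ·
antipodal pairs: 3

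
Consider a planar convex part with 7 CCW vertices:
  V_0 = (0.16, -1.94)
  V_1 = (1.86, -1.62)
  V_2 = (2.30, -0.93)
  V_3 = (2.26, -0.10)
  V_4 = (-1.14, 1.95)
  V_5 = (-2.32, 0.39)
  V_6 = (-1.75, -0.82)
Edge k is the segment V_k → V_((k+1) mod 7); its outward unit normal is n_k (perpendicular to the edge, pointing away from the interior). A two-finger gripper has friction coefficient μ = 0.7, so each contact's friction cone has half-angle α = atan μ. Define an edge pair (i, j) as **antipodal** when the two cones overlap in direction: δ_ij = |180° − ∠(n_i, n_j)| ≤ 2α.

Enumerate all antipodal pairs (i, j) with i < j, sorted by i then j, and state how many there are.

count = 9; pairs: (0,3), (0,4), (1,4), (1,5), (2,4), (2,5), (2,6), (3,5), (3,6)

α = atan 0.7 = 34.99°;  2α = 69.98°
n_0 = (+0.1850, -0.9827)
n_1 = (+0.8432, -0.5377)
n_2 = (+0.9988, +0.0481)
n_3 = (+0.5163, +0.8564)
n_4 = (-0.7975, +0.6033)
n_5 = (-0.9046, -0.4262)
n_6 = (-0.5058, -0.8626)
  (0,1): δ = 133.19°  ·
  (0,2): δ = 97.90°  ·
  (0,3): δ = 41.75°  ✓
  (0,4): δ = 42.24°  ✓
  (0,5): δ = 104.56°  ·
  (0,6): δ = 138.95°  ·
  (1,2): δ = 144.72°  ·
  (1,3): δ = 88.56°  ·
  (1,4): δ = 4.58°  ✓
  (1,5): δ = 57.75°  ✓
  (1,6): δ = 92.14°  ·
  (2,3): δ = 123.85°  ·
  (2,4): δ = 39.86°  ✓
  (2,5): δ = 22.46°  ✓
  (2,6): δ = 56.85°  ✓
  (3,4): δ = 96.02°  ·
  (3,5): δ = 33.69°  ✓
  (3,6): δ = 0.70°  ✓
  (4,5): δ = 117.67°  ·
  (4,6): δ = 83.28°  ·
  (5,6): δ = 145.61°  ·
antipodal pairs: 9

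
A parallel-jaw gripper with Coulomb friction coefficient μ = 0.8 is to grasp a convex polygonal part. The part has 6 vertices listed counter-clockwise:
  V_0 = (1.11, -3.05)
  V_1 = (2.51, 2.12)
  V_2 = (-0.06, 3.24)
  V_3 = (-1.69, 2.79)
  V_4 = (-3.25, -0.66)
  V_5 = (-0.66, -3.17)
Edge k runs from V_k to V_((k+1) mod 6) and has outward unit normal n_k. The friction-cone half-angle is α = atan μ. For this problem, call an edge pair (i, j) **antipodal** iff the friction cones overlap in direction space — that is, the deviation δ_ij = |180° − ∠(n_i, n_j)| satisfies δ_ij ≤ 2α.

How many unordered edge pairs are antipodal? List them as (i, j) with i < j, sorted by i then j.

α = atan 0.8 = 38.66°;  2α = 77.32°
n_0 = (+0.9652, -0.2614)
n_1 = (+0.3995, +0.9167)
n_2 = (-0.2661, +0.9639)
n_3 = (-0.9112, +0.4120)
n_4 = (-0.6959, -0.7181)
n_5 = (+0.0676, -0.9977)
  (0,1): δ = 98.40°  ·
  (0,2): δ = 59.41°  ✓
  (0,3): δ = 9.18°  ✓
  (0,4): δ = 61.05°  ✓
  (0,5): δ = 109.03°  ·
  (1,2): δ = 141.02°  ·
  (1,3): δ = 90.78°  ·
  (1,4): δ = 20.55°  ✓
  (1,5): δ = 27.43°  ✓
  (2,3): δ = 129.76°  ·
  (2,4): δ = 59.53°  ✓
  (2,5): δ = 11.55°  ✓
  (3,4): δ = 109.77°  ·
  (3,5): δ = 61.79°  ✓
  (4,5): δ = 132.02°  ·
antipodal pairs: 8

count = 8; pairs: (0,2), (0,3), (0,4), (1,4), (1,5), (2,4), (2,5), (3,5)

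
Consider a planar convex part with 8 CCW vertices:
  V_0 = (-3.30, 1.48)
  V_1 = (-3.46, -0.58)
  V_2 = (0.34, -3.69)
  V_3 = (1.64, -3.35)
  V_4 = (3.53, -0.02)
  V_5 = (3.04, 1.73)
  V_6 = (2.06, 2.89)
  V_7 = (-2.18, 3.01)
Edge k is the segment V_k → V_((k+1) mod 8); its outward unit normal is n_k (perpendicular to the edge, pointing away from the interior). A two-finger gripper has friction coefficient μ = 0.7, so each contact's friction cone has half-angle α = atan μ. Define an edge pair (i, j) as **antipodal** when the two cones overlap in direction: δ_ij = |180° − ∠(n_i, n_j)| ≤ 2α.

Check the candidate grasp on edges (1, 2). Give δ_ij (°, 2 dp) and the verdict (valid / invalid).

α = atan 0.7 = 34.99°;  2α = 69.98°
edge 1: e_1 = (+3.80, -3.11);  n_1 = (-0.6333, -0.7739)
edge 2: e_2 = (+1.30, +0.34);  n_2 = (+0.2530, -0.9675)
∠(n_1, n_2) = 53.95°
δ = |180° − 53.95°| = 126.05°
126.05° > 2α = 69.98°  →  invalid

δ = 126.05°, invalid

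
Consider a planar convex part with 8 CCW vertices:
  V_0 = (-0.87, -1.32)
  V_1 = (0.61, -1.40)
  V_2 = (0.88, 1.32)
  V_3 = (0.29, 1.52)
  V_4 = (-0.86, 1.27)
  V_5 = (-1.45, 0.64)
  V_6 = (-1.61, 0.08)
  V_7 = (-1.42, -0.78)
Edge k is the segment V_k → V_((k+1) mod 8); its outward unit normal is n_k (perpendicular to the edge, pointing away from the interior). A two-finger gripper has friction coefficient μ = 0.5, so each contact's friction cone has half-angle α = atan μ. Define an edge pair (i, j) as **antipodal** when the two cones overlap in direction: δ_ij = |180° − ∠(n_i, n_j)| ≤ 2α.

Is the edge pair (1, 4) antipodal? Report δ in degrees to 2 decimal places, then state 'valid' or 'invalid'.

δ = 37.45°, valid

α = atan 0.5 = 26.57°;  2α = 53.13°
edge 1: e_1 = (+0.27, +2.72);  n_1 = (+0.9951, -0.0988)
edge 4: e_4 = (-0.59, -0.63);  n_4 = (-0.7299, +0.6836)
∠(n_1, n_4) = 142.55°
δ = |180° − 142.55°| = 37.45°
37.45° ≤ 2α = 53.13°  →  valid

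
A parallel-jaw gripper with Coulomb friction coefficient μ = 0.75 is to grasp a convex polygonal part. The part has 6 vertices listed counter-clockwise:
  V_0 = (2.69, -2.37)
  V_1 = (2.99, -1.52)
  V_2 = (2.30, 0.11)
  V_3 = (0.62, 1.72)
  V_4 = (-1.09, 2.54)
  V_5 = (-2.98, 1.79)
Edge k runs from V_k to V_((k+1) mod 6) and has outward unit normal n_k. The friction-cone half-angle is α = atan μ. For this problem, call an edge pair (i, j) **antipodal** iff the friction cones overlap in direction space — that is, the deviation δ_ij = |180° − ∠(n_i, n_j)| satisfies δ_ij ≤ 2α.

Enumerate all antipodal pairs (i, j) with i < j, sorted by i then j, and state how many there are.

α = atan 0.75 = 36.87°;  2α = 73.74°
n_0 = (+0.9430, -0.3328)
n_1 = (+0.9209, +0.3898)
n_2 = (+0.6919, +0.7220)
n_3 = (+0.4324, +0.9017)
n_4 = (-0.3688, +0.9295)
n_5 = (-0.5915, -0.8063)
  (0,1): δ = 137.62°  ·
  (0,2): δ = 114.34°  ·
  (0,3): δ = 96.18°  ·
  (0,4): δ = 48.92°  ✓
  (0,5): δ = 73.17°  ✓
  (1,2): δ = 156.72°  ·
  (1,3): δ = 138.56°  ·
  (1,4): δ = 91.30°  ·
  (1,5): δ = 30.79°  ✓
  (2,3): δ = 161.84°  ·
  (2,4): δ = 114.57°  ·
  (2,5): δ = 7.51°  ✓
  (3,4): δ = 132.74°  ·
  (3,5): δ = 10.65°  ✓
  (4,5): δ = 57.91°  ✓
antipodal pairs: 6

count = 6; pairs: (0,4), (0,5), (1,5), (2,5), (3,5), (4,5)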